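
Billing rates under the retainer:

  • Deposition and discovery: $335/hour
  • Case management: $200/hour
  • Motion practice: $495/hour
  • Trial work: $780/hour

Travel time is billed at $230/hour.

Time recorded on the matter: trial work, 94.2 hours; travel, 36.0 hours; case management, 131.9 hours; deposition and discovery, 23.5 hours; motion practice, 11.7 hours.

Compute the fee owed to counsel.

$121,800.00

Deposition and discovery: 23.5 × $335 = $7,872.50
Case management: 131.9 × $200 = $26,380.00
Motion practice: 11.7 × $495 = $5,791.50
Trial work: 94.2 × $780 = $73,476.00
Subtotal: $7,872.50 + $26,380.00 + $5,791.50 + $73,476.00 = $113,520.00
Travel: 36.0 × $230 = $8,280.00
Total: $113,520.00 + $8,280.00 = $121,800.00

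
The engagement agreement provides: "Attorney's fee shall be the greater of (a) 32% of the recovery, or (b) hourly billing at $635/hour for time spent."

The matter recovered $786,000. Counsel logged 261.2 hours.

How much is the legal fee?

$251,520.00

(a) 32% of $786,000 = $251,520.00
(b) 261.2 × $635 = $165,862.00
The greater is (a): $251,520.00.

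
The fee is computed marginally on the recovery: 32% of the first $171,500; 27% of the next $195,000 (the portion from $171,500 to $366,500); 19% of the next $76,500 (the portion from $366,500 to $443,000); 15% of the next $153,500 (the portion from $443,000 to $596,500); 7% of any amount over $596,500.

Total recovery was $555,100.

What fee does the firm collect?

First $171,500 at 32% = $54,880.00
Next $195,000 at 27% = $52,650.00
Next $76,500 at 19% = $14,535.00
Remaining $112,100 at 15% = $16,815.00
Fee: $54,880.00 + $52,650.00 + $14,535.00 + $16,815.00 = $138,880.00

$138,880.00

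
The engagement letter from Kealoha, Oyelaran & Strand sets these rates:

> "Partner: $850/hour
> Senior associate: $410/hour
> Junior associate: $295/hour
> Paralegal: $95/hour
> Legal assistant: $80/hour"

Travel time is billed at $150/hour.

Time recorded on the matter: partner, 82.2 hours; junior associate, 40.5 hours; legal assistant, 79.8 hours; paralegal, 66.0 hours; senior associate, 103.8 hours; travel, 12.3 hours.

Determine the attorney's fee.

$138,874.50

Partner: 82.2 × $850 = $69,870.00
Senior associate: 103.8 × $410 = $42,558.00
Junior associate: 40.5 × $295 = $11,947.50
Paralegal: 66.0 × $95 = $6,270.00
Legal assistant: 79.8 × $80 = $6,384.00
Subtotal: $69,870.00 + $42,558.00 + $11,947.50 + $6,270.00 + $6,384.00 = $137,029.50
Travel: 12.3 × $150 = $1,845.00
Total: $137,029.50 + $1,845.00 = $138,874.50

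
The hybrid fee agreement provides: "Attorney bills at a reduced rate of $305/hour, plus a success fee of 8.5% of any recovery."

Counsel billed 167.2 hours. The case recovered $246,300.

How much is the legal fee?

$71,931.50

Hourly: 167.2 × $305 = $50,996.00
Success fee: 8.5% of $246,300 = $20,935.50
Total: $50,996.00 + $20,935.50 = $71,931.50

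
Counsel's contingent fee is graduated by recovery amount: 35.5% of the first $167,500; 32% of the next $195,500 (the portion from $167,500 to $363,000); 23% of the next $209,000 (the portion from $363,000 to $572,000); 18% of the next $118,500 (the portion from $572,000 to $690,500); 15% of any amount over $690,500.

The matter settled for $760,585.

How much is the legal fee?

$201,935.25

First $167,500 at 35.5% = $59,462.50
Next $195,500 at 32% = $62,560.00
Next $209,000 at 23% = $48,070.00
Next $118,500 at 18% = $21,330.00
Remaining $70,085 at 15% = $10,512.75
Fee: $59,462.50 + $62,560.00 + $48,070.00 + $21,330.00 + $10,512.75 = $201,935.25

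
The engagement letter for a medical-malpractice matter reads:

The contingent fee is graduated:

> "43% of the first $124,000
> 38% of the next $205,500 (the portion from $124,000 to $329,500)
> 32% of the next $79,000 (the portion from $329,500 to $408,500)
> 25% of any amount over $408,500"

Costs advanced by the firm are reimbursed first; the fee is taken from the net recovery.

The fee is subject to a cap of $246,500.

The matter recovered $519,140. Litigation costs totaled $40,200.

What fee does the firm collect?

$174,300.00

Fee base (net of costs): $519,140 − $40,200 = $478,940
First $124,000 at 43% = $53,320.00
Next $205,500 at 38% = $78,090.00
Next $79,000 at 32% = $25,280.00
Remaining $70,440 at 25% = $17,610.00
Fee: $53,320.00 + $78,090.00 + $25,280.00 + $17,610.00 = $174,300.00
$174,300.00 is under the $246,500 cap.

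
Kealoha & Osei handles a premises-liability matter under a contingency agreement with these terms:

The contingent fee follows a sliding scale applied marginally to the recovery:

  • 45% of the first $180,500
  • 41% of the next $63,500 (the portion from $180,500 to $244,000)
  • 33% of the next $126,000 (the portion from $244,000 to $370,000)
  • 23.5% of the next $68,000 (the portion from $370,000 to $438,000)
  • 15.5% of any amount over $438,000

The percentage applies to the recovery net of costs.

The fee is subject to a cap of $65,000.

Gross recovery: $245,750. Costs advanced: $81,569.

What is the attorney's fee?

$65,000.00

Fee base (net of costs): $245,750 − $81,569 = $164,181
First $164,181 at 45% = $73,881.45
$73,881.45 exceeds the $65,000 cap, so the fee is capped at $65,000.00.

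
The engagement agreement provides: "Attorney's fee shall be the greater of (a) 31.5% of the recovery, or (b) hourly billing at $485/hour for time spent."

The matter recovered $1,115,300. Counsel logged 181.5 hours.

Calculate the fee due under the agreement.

(a) 31.5% of $1,115,300 = $351,319.50
(b) 181.5 × $485 = $88,027.50
The greater is (a): $351,319.50.

$351,319.50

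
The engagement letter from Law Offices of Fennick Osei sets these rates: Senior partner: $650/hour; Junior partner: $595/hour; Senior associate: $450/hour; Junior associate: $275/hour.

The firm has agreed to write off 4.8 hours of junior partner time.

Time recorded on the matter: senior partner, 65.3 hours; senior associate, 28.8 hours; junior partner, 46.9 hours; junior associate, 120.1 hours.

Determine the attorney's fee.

$113,482.00

Senior partner: 65.3 × $650 = $42,445.00
Junior partner: 46.9 × $595 = $27,905.50
Senior associate: 28.8 × $450 = $12,960.00
Junior associate: 120.1 × $275 = $33,027.50
Subtotal: $116,338.00
Write-off: 4.8 × $595 = $2,856.00
Total: $116,338.00 − $2,856.00 = $113,482.00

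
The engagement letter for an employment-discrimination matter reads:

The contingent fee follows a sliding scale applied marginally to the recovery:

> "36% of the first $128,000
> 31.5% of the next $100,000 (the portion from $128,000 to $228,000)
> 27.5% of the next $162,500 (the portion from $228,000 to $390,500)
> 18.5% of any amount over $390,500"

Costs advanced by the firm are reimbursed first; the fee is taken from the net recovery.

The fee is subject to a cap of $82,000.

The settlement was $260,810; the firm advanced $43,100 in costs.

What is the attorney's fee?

$74,338.65

Fee base (net of costs): $260,810 − $43,100 = $217,710
First $128,000 at 36% = $46,080.00
Remaining $89,710 at 31.5% = $28,258.65
Fee: $46,080.00 + $28,258.65 = $74,338.65
$74,338.65 is under the $82,000 cap.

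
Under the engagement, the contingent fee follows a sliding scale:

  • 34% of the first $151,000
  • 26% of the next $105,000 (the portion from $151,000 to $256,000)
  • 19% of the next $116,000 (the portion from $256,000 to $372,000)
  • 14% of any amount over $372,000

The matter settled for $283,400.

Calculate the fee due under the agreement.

First $151,000 at 34% = $51,340.00
Next $105,000 at 26% = $27,300.00
Remaining $27,400 at 19% = $5,206.00
Fee: $51,340.00 + $27,300.00 + $5,206.00 = $83,846.00

$83,846.00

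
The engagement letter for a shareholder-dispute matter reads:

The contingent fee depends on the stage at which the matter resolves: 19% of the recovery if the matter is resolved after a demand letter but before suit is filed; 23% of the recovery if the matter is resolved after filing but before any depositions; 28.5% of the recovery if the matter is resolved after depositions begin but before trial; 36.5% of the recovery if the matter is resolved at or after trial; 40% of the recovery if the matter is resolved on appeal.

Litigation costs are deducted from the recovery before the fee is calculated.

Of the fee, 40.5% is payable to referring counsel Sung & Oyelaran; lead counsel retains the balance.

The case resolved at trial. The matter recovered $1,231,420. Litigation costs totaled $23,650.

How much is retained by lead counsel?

Fee base (net of costs): $1,231,420 − $23,650 = $1,207,770
The matter resolved at trial, so the 36.5% rate applies.
$1,207,770 × 36.5% = $440,836.05
Referral share: 40.5% of $440,836.05 = $178,538.60; lead counsel retains $440,836.05 − $178,538.60 = $262,297.45.

$262,297.45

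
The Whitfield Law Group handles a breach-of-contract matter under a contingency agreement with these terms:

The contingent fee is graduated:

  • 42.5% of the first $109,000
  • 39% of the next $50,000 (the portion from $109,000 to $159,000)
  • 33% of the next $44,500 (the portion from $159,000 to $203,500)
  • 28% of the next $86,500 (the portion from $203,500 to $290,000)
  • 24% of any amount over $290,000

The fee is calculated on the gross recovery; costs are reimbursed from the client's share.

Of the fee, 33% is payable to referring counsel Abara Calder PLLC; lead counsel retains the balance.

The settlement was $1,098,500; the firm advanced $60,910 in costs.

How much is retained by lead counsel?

$200,175.90

Fee base is the gross recovery, $1,098,500; costs are reimbursed separately.
First $109,000 at 42.5% = $46,325.00
Next $50,000 at 39% = $19,500.00
Next $44,500 at 33% = $14,685.00
Next $86,500 at 28% = $24,220.00
Remaining $808,500 at 24% = $194,040.00
Fee: $46,325.00 + $19,500.00 + $14,685.00 + $24,220.00 + $194,040.00 = $298,770.00
Referral share: 33% of $298,770.00 = $98,594.10; lead counsel retains $298,770.00 − $98,594.10 = $200,175.90.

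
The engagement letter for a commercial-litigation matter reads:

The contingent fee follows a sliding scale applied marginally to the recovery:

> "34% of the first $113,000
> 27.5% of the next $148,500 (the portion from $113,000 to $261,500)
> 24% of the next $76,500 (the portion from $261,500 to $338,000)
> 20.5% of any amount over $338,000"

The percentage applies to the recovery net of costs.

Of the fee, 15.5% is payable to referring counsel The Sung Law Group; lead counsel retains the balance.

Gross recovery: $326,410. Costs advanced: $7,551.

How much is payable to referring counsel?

Fee base (net of costs): $326,410 − $7,551 = $318,859
First $113,000 at 34% = $38,420.00
Next $148,500 at 27.5% = $40,837.50
Remaining $57,359 at 24% = $13,766.16
Fee: $38,420.00 + $40,837.50 + $13,766.16 = $93,023.66
Referral share: 15.5% of $93,023.66 = $14,418.67; lead counsel retains $93,023.66 − $14,418.67 = $78,604.99.

$14,418.67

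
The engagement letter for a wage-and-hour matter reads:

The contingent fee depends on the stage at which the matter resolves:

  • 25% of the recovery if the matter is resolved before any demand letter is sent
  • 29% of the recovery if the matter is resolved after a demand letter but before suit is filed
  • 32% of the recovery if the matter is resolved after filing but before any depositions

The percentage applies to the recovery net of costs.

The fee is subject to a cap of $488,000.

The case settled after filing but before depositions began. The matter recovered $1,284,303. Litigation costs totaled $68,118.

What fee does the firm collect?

Fee base (net of costs): $1,284,303 − $68,118 = $1,216,185
The matter settled after filing but before depositions began, so the 32% rate applies.
$1,216,185 × 32% = $389,179.20
$389,179.20 is under the $488,000 cap.

$389,179.20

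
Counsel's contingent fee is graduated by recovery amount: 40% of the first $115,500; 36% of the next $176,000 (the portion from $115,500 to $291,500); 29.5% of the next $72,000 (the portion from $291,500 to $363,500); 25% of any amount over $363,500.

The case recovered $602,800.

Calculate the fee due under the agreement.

$190,625.00

First $115,500 at 40% = $46,200.00
Next $176,000 at 36% = $63,360.00
Next $72,000 at 29.5% = $21,240.00
Remaining $239,300 at 25% = $59,825.00
Fee: $46,200.00 + $63,360.00 + $21,240.00 + $59,825.00 = $190,625.00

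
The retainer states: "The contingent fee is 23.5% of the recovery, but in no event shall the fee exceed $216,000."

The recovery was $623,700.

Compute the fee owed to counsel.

$146,569.50

23.5% of $623,700 = $146,569.50
That is under the $216,000 cap.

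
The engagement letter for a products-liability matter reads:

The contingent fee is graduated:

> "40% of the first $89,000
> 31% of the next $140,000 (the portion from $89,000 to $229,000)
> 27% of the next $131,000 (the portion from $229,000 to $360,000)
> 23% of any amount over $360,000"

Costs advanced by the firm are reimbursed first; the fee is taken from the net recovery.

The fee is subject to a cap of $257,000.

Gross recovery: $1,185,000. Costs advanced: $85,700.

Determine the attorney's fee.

Fee base (net of costs): $1,185,000 − $85,700 = $1,099,300
First $89,000 at 40% = $35,600.00
Next $140,000 at 31% = $43,400.00
Next $131,000 at 27% = $35,370.00
Remaining $739,300 at 23% = $170,039.00
Fee: $35,600.00 + $43,400.00 + $35,370.00 + $170,039.00 = $284,409.00
$284,409.00 exceeds the $257,000 cap, so the fee is capped at $257,000.00.

$257,000.00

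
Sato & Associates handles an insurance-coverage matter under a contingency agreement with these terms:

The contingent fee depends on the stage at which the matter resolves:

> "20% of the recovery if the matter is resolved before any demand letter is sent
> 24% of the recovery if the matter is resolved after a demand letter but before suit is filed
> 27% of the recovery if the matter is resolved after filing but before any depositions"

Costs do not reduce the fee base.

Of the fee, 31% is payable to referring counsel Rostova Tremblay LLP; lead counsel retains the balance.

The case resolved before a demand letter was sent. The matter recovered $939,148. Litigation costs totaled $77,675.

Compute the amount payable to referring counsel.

Fee base is the gross recovery, $939,148; costs are reimbursed separately.
The matter resolved before a demand letter was sent, so the 20% rate applies.
$939,148 × 20% = $187,829.60
Referral share: 31% of $187,829.60 = $58,227.18; lead counsel retains $187,829.60 − $58,227.18 = $129,602.42.

$58,227.18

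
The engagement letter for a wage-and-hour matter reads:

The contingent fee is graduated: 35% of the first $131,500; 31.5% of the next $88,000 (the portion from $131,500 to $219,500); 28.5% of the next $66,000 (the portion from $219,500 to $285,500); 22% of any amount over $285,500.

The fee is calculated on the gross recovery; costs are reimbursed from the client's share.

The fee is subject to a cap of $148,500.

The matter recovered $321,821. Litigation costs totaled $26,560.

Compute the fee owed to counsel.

Fee base is the gross recovery, $321,821; costs are reimbursed separately.
First $131,500 at 35% = $46,025.00
Next $88,000 at 31.5% = $27,720.00
Next $66,000 at 28.5% = $18,810.00
Remaining $36,321 at 22% = $7,990.62
Fee: $46,025.00 + $27,720.00 + $18,810.00 + $7,990.62 = $100,545.62
$100,545.62 is under the $148,500 cap.

$100,545.62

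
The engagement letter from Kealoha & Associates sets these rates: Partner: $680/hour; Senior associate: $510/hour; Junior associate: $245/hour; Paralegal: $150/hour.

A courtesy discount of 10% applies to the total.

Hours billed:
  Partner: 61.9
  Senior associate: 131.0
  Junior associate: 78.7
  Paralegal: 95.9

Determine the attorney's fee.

$128,311.65

Partner: 61.9 × $680 = $42,092.00
Senior associate: 131.0 × $510 = $66,810.00
Junior associate: 78.7 × $245 = $19,281.50
Paralegal: 95.9 × $150 = $14,385.00
Subtotal: $142,568.50
Less 10% discount: −$14,256.85
Total: $142,568.50 − $14,256.85 = $128,311.65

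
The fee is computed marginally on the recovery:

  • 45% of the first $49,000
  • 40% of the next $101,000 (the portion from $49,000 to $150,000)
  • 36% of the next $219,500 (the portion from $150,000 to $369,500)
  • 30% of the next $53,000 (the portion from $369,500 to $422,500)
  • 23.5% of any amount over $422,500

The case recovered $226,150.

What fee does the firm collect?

$89,864.00

First $49,000 at 45% = $22,050.00
Next $101,000 at 40% = $40,400.00
Remaining $76,150 at 36% = $27,414.00
Fee: $22,050.00 + $40,400.00 + $27,414.00 = $89,864.00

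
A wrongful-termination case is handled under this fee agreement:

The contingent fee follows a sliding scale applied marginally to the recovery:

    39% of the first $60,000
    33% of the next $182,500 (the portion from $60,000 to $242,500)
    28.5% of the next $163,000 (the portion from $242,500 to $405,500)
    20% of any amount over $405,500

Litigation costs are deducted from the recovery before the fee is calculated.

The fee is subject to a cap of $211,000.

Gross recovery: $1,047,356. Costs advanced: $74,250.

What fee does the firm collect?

$211,000.00

Fee base (net of costs): $1,047,356 − $74,250 = $973,106
First $60,000 at 39% = $23,400.00
Next $182,500 at 33% = $60,225.00
Next $163,000 at 28.5% = $46,455.00
Remaining $567,606 at 20% = $113,521.20
Fee: $23,400.00 + $60,225.00 + $46,455.00 + $113,521.20 = $243,601.20
$243,601.20 exceeds the $211,000 cap, so the fee is capped at $211,000.00.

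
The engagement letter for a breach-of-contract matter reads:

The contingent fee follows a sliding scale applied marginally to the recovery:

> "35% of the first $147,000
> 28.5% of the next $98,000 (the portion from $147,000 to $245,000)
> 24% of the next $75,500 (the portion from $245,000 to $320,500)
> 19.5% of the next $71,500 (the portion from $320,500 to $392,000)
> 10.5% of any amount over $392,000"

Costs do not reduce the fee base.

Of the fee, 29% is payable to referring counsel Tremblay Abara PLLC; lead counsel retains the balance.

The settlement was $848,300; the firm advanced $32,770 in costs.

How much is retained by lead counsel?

$113,141.34

Fee base is the gross recovery, $848,300; costs are reimbursed separately.
First $147,000 at 35% = $51,450.00
Next $98,000 at 28.5% = $27,930.00
Next $75,500 at 24% = $18,120.00
Next $71,500 at 19.5% = $13,942.50
Remaining $456,300 at 10.5% = $47,911.50
Fee: $51,450.00 + $27,930.00 + $18,120.00 + $13,942.50 + $47,911.50 = $159,354.00
Referral share: 29% of $159,354.00 = $46,212.66; lead counsel retains $159,354.00 − $46,212.66 = $113,141.34.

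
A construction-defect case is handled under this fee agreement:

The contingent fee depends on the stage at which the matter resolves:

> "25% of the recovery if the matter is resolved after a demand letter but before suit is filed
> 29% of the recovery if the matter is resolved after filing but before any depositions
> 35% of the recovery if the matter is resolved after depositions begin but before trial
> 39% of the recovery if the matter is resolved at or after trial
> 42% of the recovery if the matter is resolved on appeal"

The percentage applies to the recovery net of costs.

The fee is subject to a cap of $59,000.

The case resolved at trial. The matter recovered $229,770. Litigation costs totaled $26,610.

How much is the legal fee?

$59,000.00

Fee base (net of costs): $229,770 − $26,610 = $203,160
The matter resolved at trial, so the 39% rate applies.
$203,160 × 39% = $79,232.40
$79,232.40 exceeds the $59,000 cap, so the fee is capped at $59,000.00.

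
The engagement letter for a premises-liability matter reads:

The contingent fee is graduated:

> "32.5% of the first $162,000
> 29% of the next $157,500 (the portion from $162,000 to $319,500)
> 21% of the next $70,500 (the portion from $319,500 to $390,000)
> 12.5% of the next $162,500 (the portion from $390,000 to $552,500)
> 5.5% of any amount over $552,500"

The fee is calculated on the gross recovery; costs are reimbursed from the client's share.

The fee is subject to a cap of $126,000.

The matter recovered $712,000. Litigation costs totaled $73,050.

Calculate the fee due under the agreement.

$126,000.00

Fee base is the gross recovery, $712,000; costs are reimbursed separately.
First $162,000 at 32.5% = $52,650.00
Next $157,500 at 29% = $45,675.00
Next $70,500 at 21% = $14,805.00
Next $162,500 at 12.5% = $20,312.50
Remaining $159,500 at 5.5% = $8,772.50
Fee: $52,650.00 + $45,675.00 + $14,805.00 + $20,312.50 + $8,772.50 = $142,215.00
$142,215.00 exceeds the $126,000 cap, so the fee is capped at $126,000.00.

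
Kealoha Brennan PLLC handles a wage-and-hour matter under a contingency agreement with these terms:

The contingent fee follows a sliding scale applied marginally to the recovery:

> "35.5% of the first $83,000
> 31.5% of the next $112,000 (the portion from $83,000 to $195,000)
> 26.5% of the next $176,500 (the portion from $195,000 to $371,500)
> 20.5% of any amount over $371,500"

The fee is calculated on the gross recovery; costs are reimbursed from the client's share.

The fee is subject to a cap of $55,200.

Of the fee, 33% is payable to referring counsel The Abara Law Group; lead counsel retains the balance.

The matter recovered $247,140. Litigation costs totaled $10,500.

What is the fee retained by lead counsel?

$36,984.00

Fee base is the gross recovery, $247,140; costs are reimbursed separately.
First $83,000 at 35.5% = $29,465.00
Next $112,000 at 31.5% = $35,280.00
Remaining $52,140 at 26.5% = $13,817.10
Fee: $29,465.00 + $35,280.00 + $13,817.10 = $78,562.10
$78,562.10 exceeds the $55,200 cap, so the fee is capped at $55,200.00.
Referral share: 33% of $55,200.00 = $18,216.00; lead counsel retains $55,200.00 − $18,216.00 = $36,984.00.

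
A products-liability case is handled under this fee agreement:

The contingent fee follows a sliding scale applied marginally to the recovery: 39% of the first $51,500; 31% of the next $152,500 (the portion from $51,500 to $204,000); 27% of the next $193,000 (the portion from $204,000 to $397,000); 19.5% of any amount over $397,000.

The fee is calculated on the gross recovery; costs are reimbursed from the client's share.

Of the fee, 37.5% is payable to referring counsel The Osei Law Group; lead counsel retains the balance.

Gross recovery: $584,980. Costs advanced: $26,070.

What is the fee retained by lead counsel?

$97,578.81

Fee base is the gross recovery, $584,980; costs are reimbursed separately.
First $51,500 at 39% = $20,085.00
Next $152,500 at 31% = $47,275.00
Next $193,000 at 27% = $52,110.00
Remaining $187,980 at 19.5% = $36,656.10
Fee: $20,085.00 + $47,275.00 + $52,110.00 + $36,656.10 = $156,126.10
Referral share: 37.5% of $156,126.10 = $58,547.29; lead counsel retains $156,126.10 − $58,547.29 = $97,578.81.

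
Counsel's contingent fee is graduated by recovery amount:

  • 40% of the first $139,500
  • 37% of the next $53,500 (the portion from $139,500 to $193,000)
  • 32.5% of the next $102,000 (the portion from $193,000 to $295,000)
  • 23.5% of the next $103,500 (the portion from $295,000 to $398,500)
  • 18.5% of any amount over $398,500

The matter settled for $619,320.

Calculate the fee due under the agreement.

$173,919.20

First $139,500 at 40% = $55,800.00
Next $53,500 at 37% = $19,795.00
Next $102,000 at 32.5% = $33,150.00
Next $103,500 at 23.5% = $24,322.50
Remaining $220,820 at 18.5% = $40,851.70
Fee: $55,800.00 + $19,795.00 + $33,150.00 + $24,322.50 + $40,851.70 = $173,919.20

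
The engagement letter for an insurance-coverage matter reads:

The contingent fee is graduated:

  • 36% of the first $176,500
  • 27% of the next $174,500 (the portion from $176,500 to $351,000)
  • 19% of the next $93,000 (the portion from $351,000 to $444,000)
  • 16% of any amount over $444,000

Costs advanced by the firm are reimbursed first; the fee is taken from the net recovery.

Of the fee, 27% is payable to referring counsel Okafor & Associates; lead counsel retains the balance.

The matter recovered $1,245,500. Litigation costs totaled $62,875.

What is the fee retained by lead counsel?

$179,948.65

Fee base (net of costs): $1,245,500 − $62,875 = $1,182,625
First $176,500 at 36% = $63,540.00
Next $174,500 at 27% = $47,115.00
Next $93,000 at 19% = $17,670.00
Remaining $738,625 at 16% = $118,180.00
Fee: $63,540.00 + $47,115.00 + $17,670.00 + $118,180.00 = $246,505.00
Referral share: 27% of $246,505.00 = $66,556.35; lead counsel retains $246,505.00 − $66,556.35 = $179,948.65.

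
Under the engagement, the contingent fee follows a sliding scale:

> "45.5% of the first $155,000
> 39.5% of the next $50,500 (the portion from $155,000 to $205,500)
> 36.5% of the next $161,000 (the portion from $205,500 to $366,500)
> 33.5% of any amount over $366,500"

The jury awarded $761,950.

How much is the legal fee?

First $155,000 at 45.5% = $70,525.00
Next $50,500 at 39.5% = $19,947.50
Next $161,000 at 36.5% = $58,765.00
Remaining $395,450 at 33.5% = $132,475.75
Fee: $70,525.00 + $19,947.50 + $58,765.00 + $132,475.75 = $281,713.25

$281,713.25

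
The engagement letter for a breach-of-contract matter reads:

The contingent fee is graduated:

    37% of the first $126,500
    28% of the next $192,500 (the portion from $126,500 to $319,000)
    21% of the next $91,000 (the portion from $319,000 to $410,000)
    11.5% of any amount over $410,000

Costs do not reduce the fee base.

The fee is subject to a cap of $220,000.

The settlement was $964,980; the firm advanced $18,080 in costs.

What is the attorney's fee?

$183,637.70

Fee base is the gross recovery, $964,980; costs are reimbursed separately.
First $126,500 at 37% = $46,805.00
Next $192,500 at 28% = $53,900.00
Next $91,000 at 21% = $19,110.00
Remaining $554,980 at 11.5% = $63,822.70
Fee: $46,805.00 + $53,900.00 + $19,110.00 + $63,822.70 = $183,637.70
$183,637.70 is under the $220,000 cap.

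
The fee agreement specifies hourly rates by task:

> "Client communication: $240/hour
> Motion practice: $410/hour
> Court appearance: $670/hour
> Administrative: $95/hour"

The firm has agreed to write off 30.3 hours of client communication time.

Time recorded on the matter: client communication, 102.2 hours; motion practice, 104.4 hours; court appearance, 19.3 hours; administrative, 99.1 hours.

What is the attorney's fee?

$82,405.50

Client communication: 102.2 × $240 = $24,528.00
Motion practice: 104.4 × $410 = $42,804.00
Court appearance: 19.3 × $670 = $12,931.00
Administrative: 99.1 × $95 = $9,414.50
Subtotal: $89,677.50
Write-off: 30.3 × $240 = $7,272.00
Total: $89,677.50 − $7,272.00 = $82,405.50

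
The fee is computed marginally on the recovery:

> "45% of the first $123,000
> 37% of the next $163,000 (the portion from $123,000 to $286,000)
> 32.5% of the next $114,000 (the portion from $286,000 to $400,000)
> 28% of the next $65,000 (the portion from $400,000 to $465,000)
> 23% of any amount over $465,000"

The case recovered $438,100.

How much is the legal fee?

$163,378.00

First $123,000 at 45% = $55,350.00
Next $163,000 at 37% = $60,310.00
Next $114,000 at 32.5% = $37,050.00
Remaining $38,100 at 28% = $10,668.00
Fee: $55,350.00 + $60,310.00 + $37,050.00 + $10,668.00 = $163,378.00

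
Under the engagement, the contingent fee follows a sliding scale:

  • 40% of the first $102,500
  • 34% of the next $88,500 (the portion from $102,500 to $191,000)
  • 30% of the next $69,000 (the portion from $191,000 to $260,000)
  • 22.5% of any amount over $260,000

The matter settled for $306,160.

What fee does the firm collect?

First $102,500 at 40% = $41,000.00
Next $88,500 at 34% = $30,090.00
Next $69,000 at 30% = $20,700.00
Remaining $46,160 at 22.5% = $10,386.00
Fee: $41,000.00 + $30,090.00 + $20,700.00 + $10,386.00 = $102,176.00

$102,176.00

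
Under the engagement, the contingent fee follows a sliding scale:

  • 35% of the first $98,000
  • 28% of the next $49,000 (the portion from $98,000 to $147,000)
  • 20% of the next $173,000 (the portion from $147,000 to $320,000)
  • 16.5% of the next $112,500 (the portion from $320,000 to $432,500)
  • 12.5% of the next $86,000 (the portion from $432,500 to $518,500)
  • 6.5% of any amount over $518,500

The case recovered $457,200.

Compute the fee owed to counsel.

$104,270.00

First $98,000 at 35% = $34,300.00
Next $49,000 at 28% = $13,720.00
Next $173,000 at 20% = $34,600.00
Next $112,500 at 16.5% = $18,562.50
Remaining $24,700 at 12.5% = $3,087.50
Fee: $34,300.00 + $13,720.00 + $34,600.00 + $18,562.50 + $3,087.50 = $104,270.00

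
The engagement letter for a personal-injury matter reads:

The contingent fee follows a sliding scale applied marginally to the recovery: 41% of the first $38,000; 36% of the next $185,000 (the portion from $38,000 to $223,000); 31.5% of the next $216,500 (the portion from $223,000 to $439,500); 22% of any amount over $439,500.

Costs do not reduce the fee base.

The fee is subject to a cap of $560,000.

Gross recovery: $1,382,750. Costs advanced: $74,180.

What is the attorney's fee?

Fee base is the gross recovery, $1,382,750; costs are reimbursed separately.
First $38,000 at 41% = $15,580.00
Next $185,000 at 36% = $66,600.00
Next $216,500 at 31.5% = $68,197.50
Remaining $943,250 at 22% = $207,515.00
Fee: $15,580.00 + $66,600.00 + $68,197.50 + $207,515.00 = $357,892.50
$357,892.50 is under the $560,000 cap.

$357,892.50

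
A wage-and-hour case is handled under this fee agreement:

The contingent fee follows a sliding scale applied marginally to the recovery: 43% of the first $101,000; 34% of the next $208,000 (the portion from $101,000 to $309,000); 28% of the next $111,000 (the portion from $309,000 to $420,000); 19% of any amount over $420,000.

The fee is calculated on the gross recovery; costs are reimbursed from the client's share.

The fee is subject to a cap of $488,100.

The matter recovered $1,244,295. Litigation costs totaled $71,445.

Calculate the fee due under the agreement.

Fee base is the gross recovery, $1,244,295; costs are reimbursed separately.
First $101,000 at 43% = $43,430.00
Next $208,000 at 34% = $70,720.00
Next $111,000 at 28% = $31,080.00
Remaining $824,295 at 19% = $156,616.05
Fee: $43,430.00 + $70,720.00 + $31,080.00 + $156,616.05 = $301,846.05
$301,846.05 is under the $488,100 cap.

$301,846.05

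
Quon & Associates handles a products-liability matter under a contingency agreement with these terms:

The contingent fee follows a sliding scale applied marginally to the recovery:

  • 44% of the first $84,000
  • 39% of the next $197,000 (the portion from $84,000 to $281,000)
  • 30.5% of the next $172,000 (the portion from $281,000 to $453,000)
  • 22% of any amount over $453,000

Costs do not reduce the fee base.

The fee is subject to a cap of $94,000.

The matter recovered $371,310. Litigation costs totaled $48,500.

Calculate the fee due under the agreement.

Fee base is the gross recovery, $371,310; costs are reimbursed separately.
First $84,000 at 44% = $36,960.00
Next $197,000 at 39% = $76,830.00
Remaining $90,310 at 30.5% = $27,544.55
Fee: $36,960.00 + $76,830.00 + $27,544.55 = $141,334.55
$141,334.55 exceeds the $94,000 cap, so the fee is capped at $94,000.00.

$94,000.00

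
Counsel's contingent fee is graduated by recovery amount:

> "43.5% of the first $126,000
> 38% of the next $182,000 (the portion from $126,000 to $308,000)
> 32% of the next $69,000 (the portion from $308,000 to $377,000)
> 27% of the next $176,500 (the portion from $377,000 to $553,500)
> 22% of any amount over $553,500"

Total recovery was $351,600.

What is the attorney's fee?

First $126,000 at 43.5% = $54,810.00
Next $182,000 at 38% = $69,160.00
Remaining $43,600 at 32% = $13,952.00
Fee: $54,810.00 + $69,160.00 + $13,952.00 = $137,922.00

$137,922.00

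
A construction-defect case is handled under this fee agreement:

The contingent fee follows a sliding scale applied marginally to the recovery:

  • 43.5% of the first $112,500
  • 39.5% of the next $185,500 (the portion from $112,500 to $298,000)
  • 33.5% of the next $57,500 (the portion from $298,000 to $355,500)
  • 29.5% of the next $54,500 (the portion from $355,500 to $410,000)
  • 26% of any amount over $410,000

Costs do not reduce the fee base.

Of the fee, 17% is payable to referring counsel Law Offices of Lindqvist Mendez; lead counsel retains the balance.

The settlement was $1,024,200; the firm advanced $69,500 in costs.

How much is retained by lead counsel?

Fee base is the gross recovery, $1,024,200; costs are reimbursed separately.
First $112,500 at 43.5% = $48,937.50
Next $185,500 at 39.5% = $73,272.50
Next $57,500 at 33.5% = $19,262.50
Next $54,500 at 29.5% = $16,077.50
Remaining $614,200 at 26% = $159,692.00
Fee: $48,937.50 + $73,272.50 + $19,262.50 + $16,077.50 + $159,692.00 = $317,242.00
Referral share: 17% of $317,242.00 = $53,931.14; lead counsel retains $317,242.00 − $53,931.14 = $263,310.86.

$263,310.86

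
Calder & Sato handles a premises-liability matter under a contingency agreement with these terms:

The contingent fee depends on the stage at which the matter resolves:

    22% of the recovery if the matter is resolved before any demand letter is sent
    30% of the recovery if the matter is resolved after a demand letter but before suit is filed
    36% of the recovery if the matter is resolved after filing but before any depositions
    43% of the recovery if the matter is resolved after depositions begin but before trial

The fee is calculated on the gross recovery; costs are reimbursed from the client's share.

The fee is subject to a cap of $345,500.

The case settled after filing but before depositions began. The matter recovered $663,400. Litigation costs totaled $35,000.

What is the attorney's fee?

$238,824.00

Fee base is the gross recovery, $663,400; costs are reimbursed separately.
The matter settled after filing but before depositions began, so the 36% rate applies.
$663,400 × 36% = $238,824.00
$238,824.00 is under the $345,500 cap.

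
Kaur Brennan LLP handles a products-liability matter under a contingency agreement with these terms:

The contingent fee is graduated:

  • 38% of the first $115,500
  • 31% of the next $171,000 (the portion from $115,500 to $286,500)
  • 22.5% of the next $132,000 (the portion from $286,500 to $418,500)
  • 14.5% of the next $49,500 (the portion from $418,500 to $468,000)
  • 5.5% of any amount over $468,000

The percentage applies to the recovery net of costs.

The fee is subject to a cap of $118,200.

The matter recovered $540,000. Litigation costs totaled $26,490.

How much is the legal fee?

$118,200.00

Fee base (net of costs): $540,000 − $26,490 = $513,510
First $115,500 at 38% = $43,890.00
Next $171,000 at 31% = $53,010.00
Next $132,000 at 22.5% = $29,700.00
Next $49,500 at 14.5% = $7,177.50
Remaining $45,510 at 5.5% = $2,503.05
Fee: $43,890.00 + $53,010.00 + $29,700.00 + $7,177.50 + $2,503.05 = $136,280.55
$136,280.55 exceeds the $118,200 cap, so the fee is capped at $118,200.00.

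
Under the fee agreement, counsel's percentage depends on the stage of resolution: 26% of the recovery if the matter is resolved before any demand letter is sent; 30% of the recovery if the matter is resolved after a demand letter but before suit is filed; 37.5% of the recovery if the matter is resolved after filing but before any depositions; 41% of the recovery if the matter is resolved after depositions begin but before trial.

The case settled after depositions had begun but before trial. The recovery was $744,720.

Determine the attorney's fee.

The matter settled after depositions had begun but before trial, so the 41% rate applies.
$744,720 × 41% = $305,335.20

$305,335.20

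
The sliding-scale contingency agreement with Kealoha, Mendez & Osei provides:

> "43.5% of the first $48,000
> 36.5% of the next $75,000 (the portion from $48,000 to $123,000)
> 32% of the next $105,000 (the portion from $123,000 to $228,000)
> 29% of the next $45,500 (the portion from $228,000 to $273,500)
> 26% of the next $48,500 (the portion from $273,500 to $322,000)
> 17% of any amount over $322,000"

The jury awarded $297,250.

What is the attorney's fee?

$101,225.00

First $48,000 at 43.5% = $20,880.00
Next $75,000 at 36.5% = $27,375.00
Next $105,000 at 32% = $33,600.00
Next $45,500 at 29% = $13,195.00
Remaining $23,750 at 26% = $6,175.00
Fee: $20,880.00 + $27,375.00 + $33,600.00 + $13,195.00 + $6,175.00 = $101,225.00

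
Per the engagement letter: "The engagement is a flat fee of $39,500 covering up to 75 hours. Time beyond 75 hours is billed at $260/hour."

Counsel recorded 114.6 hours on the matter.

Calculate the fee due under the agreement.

$49,796.00

Flat fee: $39,500.00
Excess hours: 114.6 − 75 = 39.6
Overrun: 39.6 × $260 = $10,296.00
Total: $39,500.00 + $10,296.00 = $49,796.00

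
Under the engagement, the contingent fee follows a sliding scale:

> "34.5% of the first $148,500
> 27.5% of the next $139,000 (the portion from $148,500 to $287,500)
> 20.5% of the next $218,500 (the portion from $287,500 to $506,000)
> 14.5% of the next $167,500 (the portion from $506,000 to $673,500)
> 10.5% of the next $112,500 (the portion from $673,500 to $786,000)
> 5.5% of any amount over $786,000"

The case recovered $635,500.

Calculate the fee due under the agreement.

First $148,500 at 34.5% = $51,232.50
Next $139,000 at 27.5% = $38,225.00
Next $218,500 at 20.5% = $44,792.50
Remaining $129,500 at 14.5% = $18,777.50
Fee: $51,232.50 + $38,225.00 + $44,792.50 + $18,777.50 = $153,027.50

$153,027.50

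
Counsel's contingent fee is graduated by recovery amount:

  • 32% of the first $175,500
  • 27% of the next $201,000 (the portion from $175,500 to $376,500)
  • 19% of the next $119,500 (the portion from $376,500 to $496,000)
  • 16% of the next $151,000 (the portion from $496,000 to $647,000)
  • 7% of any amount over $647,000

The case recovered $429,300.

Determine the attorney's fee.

First $175,500 at 32% = $56,160.00
Next $201,000 at 27% = $54,270.00
Remaining $52,800 at 19% = $10,032.00
Fee: $56,160.00 + $54,270.00 + $10,032.00 = $120,462.00

$120,462.00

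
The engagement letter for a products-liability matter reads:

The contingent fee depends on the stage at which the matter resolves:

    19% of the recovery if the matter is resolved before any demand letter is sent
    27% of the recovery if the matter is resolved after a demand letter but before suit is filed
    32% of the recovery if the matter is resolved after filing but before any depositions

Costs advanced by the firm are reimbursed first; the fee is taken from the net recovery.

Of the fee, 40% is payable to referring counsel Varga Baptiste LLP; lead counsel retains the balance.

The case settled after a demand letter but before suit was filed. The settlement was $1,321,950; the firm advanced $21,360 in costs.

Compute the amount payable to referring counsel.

$140,463.72

Fee base (net of costs): $1,321,950 − $21,360 = $1,300,590
The matter settled after a demand letter but before suit was filed, so the 27% rate applies.
$1,300,590 × 27% = $351,159.30
Referral share: 40% of $351,159.30 = $140,463.72; lead counsel retains $351,159.30 − $140,463.72 = $210,695.58.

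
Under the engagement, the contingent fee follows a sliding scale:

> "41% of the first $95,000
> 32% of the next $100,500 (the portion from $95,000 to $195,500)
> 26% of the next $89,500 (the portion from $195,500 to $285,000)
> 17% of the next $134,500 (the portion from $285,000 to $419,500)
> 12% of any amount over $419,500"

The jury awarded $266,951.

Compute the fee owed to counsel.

First $95,000 at 41% = $38,950.00
Next $100,500 at 32% = $32,160.00
Remaining $71,451 at 26% = $18,577.26
Fee: $38,950.00 + $32,160.00 + $18,577.26 = $89,687.26

$89,687.26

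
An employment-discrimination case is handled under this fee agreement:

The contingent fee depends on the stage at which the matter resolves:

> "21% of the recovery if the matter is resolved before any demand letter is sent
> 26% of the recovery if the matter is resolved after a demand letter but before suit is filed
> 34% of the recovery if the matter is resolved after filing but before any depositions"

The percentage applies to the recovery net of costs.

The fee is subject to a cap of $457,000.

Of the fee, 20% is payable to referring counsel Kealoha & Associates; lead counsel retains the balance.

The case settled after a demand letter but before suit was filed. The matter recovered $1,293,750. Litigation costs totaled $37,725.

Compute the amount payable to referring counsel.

$65,313.30

Fee base (net of costs): $1,293,750 − $37,725 = $1,256,025
The matter settled after a demand letter but before suit was filed, so the 26% rate applies.
$1,256,025 × 26% = $326,566.50
$326,566.50 is under the $457,000 cap.
Referral share: 20% of $326,566.50 = $65,313.30; lead counsel retains $326,566.50 − $65,313.30 = $261,253.20.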